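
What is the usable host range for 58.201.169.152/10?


Network: 58.192.0.0
Broadcast: 58.255.255.255
First usable = network + 1
Last usable = broadcast - 1
Range: 58.192.0.1 to 58.255.255.254


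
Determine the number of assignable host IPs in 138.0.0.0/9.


Host bits = 32 - 9 = 23
Total addresses = 2^23 = 8388608
Usable = total - 2 (network and broadcast)
Usable hosts: 8388606


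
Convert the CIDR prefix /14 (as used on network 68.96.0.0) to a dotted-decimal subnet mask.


/14 means 14 network bits, 18 host bits
Binary: 11111111111111000000000000000000
Mask: 255.252.0.0


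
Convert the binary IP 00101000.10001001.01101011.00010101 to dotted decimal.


00101000 = 40
10001001 = 137
01101011 = 107
00010101 = 21
IP: 40.137.107.21


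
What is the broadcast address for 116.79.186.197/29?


Network: 116.79.186.192/29
Host bits = 3
Set all host bits to 1:
Broadcast: 116.79.186.199


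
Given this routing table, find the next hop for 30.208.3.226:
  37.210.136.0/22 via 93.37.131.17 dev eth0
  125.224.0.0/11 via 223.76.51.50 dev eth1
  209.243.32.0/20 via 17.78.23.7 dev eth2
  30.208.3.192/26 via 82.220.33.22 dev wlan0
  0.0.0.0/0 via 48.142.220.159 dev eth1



Longest prefix match for 30.208.3.226:
  /22 37.210.136.0: no
  /11 125.224.0.0: no
  /20 209.243.32.0: no
  /26 30.208.3.192: MATCH
  /0 0.0.0.0: MATCH
Selected: next-hop 82.220.33.22 via wlan0 (matched /26)


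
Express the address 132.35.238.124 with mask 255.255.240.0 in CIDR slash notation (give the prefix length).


Binary: 11111111.11111111.11110000.00000000
Count leading 1s
Prefix: /20


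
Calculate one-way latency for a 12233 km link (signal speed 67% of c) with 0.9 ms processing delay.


Speed = 0.67 * 3e5 km/s = 201000 km/s
Propagation delay = 12233 / 201000 = 0.0609 s = 60.8607 ms
Processing delay = 0.9 ms
Total one-way latency = 61.7607 ms


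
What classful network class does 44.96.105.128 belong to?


First octet: 44
Binary: 00101100
0xxxxxxx -> Class A (1-126)
Class A, default mask 255.0.0.0 (/8)


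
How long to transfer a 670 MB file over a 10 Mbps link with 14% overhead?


Effective throughput = 10 * (1 - 14/100) = 8.6 Mbps
File size in Mb = 670 * 8 = 5360 Mb
Time = 5360 / 8.6
Time = 623.2558 seconds


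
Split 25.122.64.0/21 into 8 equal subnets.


New prefix = 21 + 3 = 24
Each subnet has 256 addresses
  25.122.64.0/24
  25.122.65.0/24
  25.122.66.0/24
  25.122.67.0/24
  25.122.68.0/24
  25.122.69.0/24
  25.122.70.0/24
  25.122.71.0/24
Subnets: 25.122.64.0/24, 25.122.65.0/24, 25.122.66.0/24, 25.122.67.0/24, 25.122.68.0/24, 25.122.69.0/24, 25.122.70.0/24, 25.122.71.0/24


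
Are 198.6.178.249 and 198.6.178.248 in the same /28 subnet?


Mask: 255.255.255.240
198.6.178.249 AND mask = 198.6.178.240
198.6.178.248 AND mask = 198.6.178.240
Yes, same subnet (198.6.178.240)


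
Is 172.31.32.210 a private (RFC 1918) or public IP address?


RFC 1918 private ranges:
  10.0.0.0/8 (10.0.0.0 - 10.255.255.255)
  172.16.0.0/12 (172.16.0.0 - 172.31.255.255)
  192.168.0.0/16 (192.168.0.0 - 192.168.255.255)
Private (in 172.16.0.0/12)


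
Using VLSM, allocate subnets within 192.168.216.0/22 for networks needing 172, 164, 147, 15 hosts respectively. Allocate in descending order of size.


172 hosts -> /24 (254 usable): 192.168.216.0/24
164 hosts -> /24 (254 usable): 192.168.217.0/24
147 hosts -> /24 (254 usable): 192.168.218.0/24
15 hosts -> /27 (30 usable): 192.168.219.0/27
Allocation: 192.168.216.0/24 (172 hosts, 254 usable); 192.168.217.0/24 (164 hosts, 254 usable); 192.168.218.0/24 (147 hosts, 254 usable); 192.168.219.0/27 (15 hosts, 30 usable)


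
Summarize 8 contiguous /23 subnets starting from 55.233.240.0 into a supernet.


Original prefix: /23
Number of subnets: 8 = 2^3
New prefix = 23 - 3 = 20
Supernet: 55.233.240.0/20


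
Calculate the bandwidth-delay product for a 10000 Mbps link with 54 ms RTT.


BDP = bandwidth * RTT
= 10000 Mbps * 54 ms
= 10000 * 1e6 * 54 / 1000 bits
= 540000000 bits
= 67500000 bytes
= 65917.9688 KB
BDP = 540000000 bits (67500000 bytes)


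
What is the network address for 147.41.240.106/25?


IP:   10010011.00101001.11110000.01101010
Mask: 11111111.11111111.11111111.10000000
AND operation:
Net:  10010011.00101001.11110000.00000000
Network: 147.41.240.0/25


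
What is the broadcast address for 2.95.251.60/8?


Network: 2.0.0.0/8
Host bits = 24
Set all host bits to 1:
Broadcast: 2.255.255.255


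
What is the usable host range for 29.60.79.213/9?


Network: 29.0.0.0
Broadcast: 29.127.255.255
First usable = network + 1
Last usable = broadcast - 1
Range: 29.0.0.1 to 29.127.255.254


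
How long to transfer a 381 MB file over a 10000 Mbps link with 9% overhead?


Effective throughput = 10000 * (1 - 9/100) = 9100 Mbps
File size in Mb = 381 * 8 = 3048 Mb
Time = 3048 / 9100
Time = 0.3349 seconds


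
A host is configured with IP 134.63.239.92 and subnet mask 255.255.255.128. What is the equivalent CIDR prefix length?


Binary: 11111111.11111111.11111111.10000000
Count leading 1s
Prefix: /25


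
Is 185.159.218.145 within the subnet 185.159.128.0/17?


Subnet network: 185.159.128.0
Test IP AND mask: 185.159.128.0
Yes, 185.159.218.145 is in 185.159.128.0/17


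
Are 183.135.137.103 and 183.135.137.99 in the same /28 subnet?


Mask: 255.255.255.240
183.135.137.103 AND mask = 183.135.137.96
183.135.137.99 AND mask = 183.135.137.96
Yes, same subnet (183.135.137.96)


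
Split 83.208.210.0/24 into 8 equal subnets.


New prefix = 24 + 3 = 27
Each subnet has 32 addresses
  83.208.210.0/27
  83.208.210.32/27
  83.208.210.64/27
  83.208.210.96/27
  83.208.210.128/27
  83.208.210.160/27
  83.208.210.192/27
  83.208.210.224/27
Subnets: 83.208.210.0/27, 83.208.210.32/27, 83.208.210.64/27, 83.208.210.96/27, 83.208.210.128/27, 83.208.210.160/27, 83.208.210.192/27, 83.208.210.224/27


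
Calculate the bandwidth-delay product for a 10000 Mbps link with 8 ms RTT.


BDP = bandwidth * RTT
= 10000 Mbps * 8 ms
= 10000 * 1e6 * 8 / 1000 bits
= 80000000 bits
= 10000000 bytes
= 9765.625 KB
BDP = 80000000 bits (10000000 bytes)


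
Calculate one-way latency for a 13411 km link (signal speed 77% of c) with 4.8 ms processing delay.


Speed = 0.77 * 3e5 km/s = 231000 km/s
Propagation delay = 13411 / 231000 = 0.0581 s = 58.0563 ms
Processing delay = 4.8 ms
Total one-way latency = 62.8563 ms


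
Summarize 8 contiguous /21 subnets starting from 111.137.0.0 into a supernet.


Original prefix: /21
Number of subnets: 8 = 2^3
New prefix = 21 - 3 = 18
Supernet: 111.137.0.0/18


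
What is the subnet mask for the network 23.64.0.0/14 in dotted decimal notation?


/14 means 14 network bits, 18 host bits
Binary: 11111111111111000000000000000000
Mask: 255.252.0.0


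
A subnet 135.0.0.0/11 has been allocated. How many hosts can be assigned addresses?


Host bits = 32 - 11 = 21
Total addresses = 2^21 = 2097152
Usable = total - 2 (network and broadcast)
Usable hosts: 2097150


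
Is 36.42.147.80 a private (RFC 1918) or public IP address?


RFC 1918 private ranges:
  10.0.0.0/8 (10.0.0.0 - 10.255.255.255)
  172.16.0.0/12 (172.16.0.0 - 172.31.255.255)
  192.168.0.0/16 (192.168.0.0 - 192.168.255.255)
Public (not in any RFC 1918 range)


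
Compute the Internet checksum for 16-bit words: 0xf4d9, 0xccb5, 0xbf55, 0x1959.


Sum all words (with carry folding):
+ 0xf4d9 = 0xf4d9
+ 0xccb5 = 0xc18f
+ 0xbf55 = 0x80e5
+ 0x1959 = 0x9a3e
One's complement: ~0x9a3e
Checksum = 0x65c1


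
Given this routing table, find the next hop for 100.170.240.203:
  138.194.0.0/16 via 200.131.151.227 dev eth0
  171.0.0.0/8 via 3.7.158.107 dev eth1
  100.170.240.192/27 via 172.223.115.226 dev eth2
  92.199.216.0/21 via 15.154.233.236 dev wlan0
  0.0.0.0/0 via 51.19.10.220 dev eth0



Longest prefix match for 100.170.240.203:
  /16 138.194.0.0: no
  /8 171.0.0.0: no
  /27 100.170.240.192: MATCH
  /21 92.199.216.0: no
  /0 0.0.0.0: MATCH
Selected: next-hop 172.223.115.226 via eth2 (matched /27)


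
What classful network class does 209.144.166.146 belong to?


First octet: 209
Binary: 11010001
110xxxxx -> Class C (192-223)
Class C, default mask 255.255.255.0 (/24)


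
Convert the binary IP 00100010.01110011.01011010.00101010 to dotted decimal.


00100010 = 34
01110011 = 115
01011010 = 90
00101010 = 42
IP: 34.115.90.42


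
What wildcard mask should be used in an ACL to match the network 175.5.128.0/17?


Subnet mask: 255.255.128.0
Wildcard = 255.255.255.255 - subnet mask
255 - 255 = 0
255 - 255 = 0
255 - 128 = 127
255 - 0 = 255
Wildcard: 0.0.127.255


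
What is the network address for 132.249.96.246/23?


IP:   10000100.11111001.01100000.11110110
Mask: 11111111.11111111.11111110.00000000
AND operation:
Net:  10000100.11111001.01100000.00000000
Network: 132.249.96.0/23


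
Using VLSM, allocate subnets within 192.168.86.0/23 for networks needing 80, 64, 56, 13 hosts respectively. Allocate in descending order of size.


80 hosts -> /25 (126 usable): 192.168.86.0/25
64 hosts -> /25 (126 usable): 192.168.86.128/25
56 hosts -> /26 (62 usable): 192.168.87.0/26
13 hosts -> /28 (14 usable): 192.168.87.64/28
Allocation: 192.168.86.0/25 (80 hosts, 126 usable); 192.168.86.128/25 (64 hosts, 126 usable); 192.168.87.0/26 (56 hosts, 62 usable); 192.168.87.64/28 (13 hosts, 14 usable)


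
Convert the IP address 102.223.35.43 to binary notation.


102 = 01100110
223 = 11011111
35 = 00100011
43 = 00101011
Binary: 01100110.11011111.00100011.00101011


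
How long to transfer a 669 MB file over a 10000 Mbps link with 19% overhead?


Effective throughput = 10000 * (1 - 19/100) = 8100.0 Mbps
File size in Mb = 669 * 8 = 5352 Mb
Time = 5352 / 8100.0
Time = 0.6607 seconds


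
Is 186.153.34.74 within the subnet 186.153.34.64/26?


Subnet network: 186.153.34.64
Test IP AND mask: 186.153.34.64
Yes, 186.153.34.74 is in 186.153.34.64/26


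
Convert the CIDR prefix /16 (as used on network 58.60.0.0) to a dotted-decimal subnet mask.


/16 means 16 network bits, 16 host bits
Binary: 11111111111111110000000000000000
Mask: 255.255.0.0


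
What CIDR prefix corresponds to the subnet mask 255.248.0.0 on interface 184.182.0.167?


Binary: 11111111.11111000.00000000.00000000
Count leading 1s
Prefix: /13


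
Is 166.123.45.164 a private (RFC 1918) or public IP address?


RFC 1918 private ranges:
  10.0.0.0/8 (10.0.0.0 - 10.255.255.255)
  172.16.0.0/12 (172.16.0.0 - 172.31.255.255)
  192.168.0.0/16 (192.168.0.0 - 192.168.255.255)
Public (not in any RFC 1918 range)


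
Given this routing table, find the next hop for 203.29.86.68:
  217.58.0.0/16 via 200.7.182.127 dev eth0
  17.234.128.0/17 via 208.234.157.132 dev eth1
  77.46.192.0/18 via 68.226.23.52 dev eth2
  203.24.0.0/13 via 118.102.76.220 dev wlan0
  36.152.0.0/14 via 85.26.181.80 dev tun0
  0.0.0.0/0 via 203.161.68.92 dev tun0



Longest prefix match for 203.29.86.68:
  /16 217.58.0.0: no
  /17 17.234.128.0: no
  /18 77.46.192.0: no
  /13 203.24.0.0: MATCH
  /14 36.152.0.0: no
  /0 0.0.0.0: MATCH
Selected: next-hop 118.102.76.220 via wlan0 (matched /13)


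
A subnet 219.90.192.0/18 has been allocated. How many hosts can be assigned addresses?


Host bits = 32 - 18 = 14
Total addresses = 2^14 = 16384
Usable = total - 2 (network and broadcast)
Usable hosts: 16382


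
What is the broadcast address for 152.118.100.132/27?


Network: 152.118.100.128/27
Host bits = 5
Set all host bits to 1:
Broadcast: 152.118.100.159


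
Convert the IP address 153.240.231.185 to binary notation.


153 = 10011001
240 = 11110000
231 = 11100111
185 = 10111001
Binary: 10011001.11110000.11100111.10111001


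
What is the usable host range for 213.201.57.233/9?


Network: 213.128.0.0
Broadcast: 213.255.255.255
First usable = network + 1
Last usable = broadcast - 1
Range: 213.128.0.1 to 213.255.255.254


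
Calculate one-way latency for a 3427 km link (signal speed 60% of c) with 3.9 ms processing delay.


Speed = 0.6 * 3e5 km/s = 180000 km/s
Propagation delay = 3427 / 180000 = 0.019 s = 19.0389 ms
Processing delay = 3.9 ms
Total one-way latency = 22.9389 ms


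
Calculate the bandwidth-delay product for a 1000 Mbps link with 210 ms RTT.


BDP = bandwidth * RTT
= 1000 Mbps * 210 ms
= 1000 * 1e6 * 210 / 1000 bits
= 210000000 bits
= 26250000 bytes
= 25634.7656 KB
BDP = 210000000 bits (26250000 bytes)


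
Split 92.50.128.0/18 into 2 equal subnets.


New prefix = 18 + 1 = 19
Each subnet has 8192 addresses
  92.50.128.0/19
  92.50.160.0/19
Subnets: 92.50.128.0/19, 92.50.160.0/19


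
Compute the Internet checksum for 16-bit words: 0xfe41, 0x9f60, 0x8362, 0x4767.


Sum all words (with carry folding):
+ 0xfe41 = 0xfe41
+ 0x9f60 = 0x9da2
+ 0x8362 = 0x2105
+ 0x4767 = 0x686c
One's complement: ~0x686c
Checksum = 0x9793


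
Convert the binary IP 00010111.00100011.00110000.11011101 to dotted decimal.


00010111 = 23
00100011 = 35
00110000 = 48
11011101 = 221
IP: 23.35.48.221


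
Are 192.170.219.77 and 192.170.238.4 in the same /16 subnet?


Mask: 255.255.0.0
192.170.219.77 AND mask = 192.170.0.0
192.170.238.4 AND mask = 192.170.0.0
Yes, same subnet (192.170.0.0)


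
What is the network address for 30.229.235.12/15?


IP:   00011110.11100101.11101011.00001100
Mask: 11111111.11111110.00000000.00000000
AND operation:
Net:  00011110.11100100.00000000.00000000
Network: 30.228.0.0/15


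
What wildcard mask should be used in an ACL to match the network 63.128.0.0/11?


Subnet mask: 255.224.0.0
Wildcard = 255.255.255.255 - subnet mask
255 - 255 = 0
255 - 224 = 31
255 - 0 = 255
255 - 0 = 255
Wildcard: 0.31.255.255


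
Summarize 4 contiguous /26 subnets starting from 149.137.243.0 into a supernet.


Original prefix: /26
Number of subnets: 4 = 2^2
New prefix = 26 - 2 = 24
Supernet: 149.137.243.0/24


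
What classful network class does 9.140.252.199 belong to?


First octet: 9
Binary: 00001001
0xxxxxxx -> Class A (1-126)
Class A, default mask 255.0.0.0 (/8)


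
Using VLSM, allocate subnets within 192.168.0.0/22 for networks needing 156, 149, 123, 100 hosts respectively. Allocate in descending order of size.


156 hosts -> /24 (254 usable): 192.168.0.0/24
149 hosts -> /24 (254 usable): 192.168.1.0/24
123 hosts -> /25 (126 usable): 192.168.2.0/25
100 hosts -> /25 (126 usable): 192.168.2.128/25
Allocation: 192.168.0.0/24 (156 hosts, 254 usable); 192.168.1.0/24 (149 hosts, 254 usable); 192.168.2.0/25 (123 hosts, 126 usable); 192.168.2.128/25 (100 hosts, 126 usable)


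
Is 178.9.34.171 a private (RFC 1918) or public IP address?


RFC 1918 private ranges:
  10.0.0.0/8 (10.0.0.0 - 10.255.255.255)
  172.16.0.0/12 (172.16.0.0 - 172.31.255.255)
  192.168.0.0/16 (192.168.0.0 - 192.168.255.255)
Public (not in any RFC 1918 range)


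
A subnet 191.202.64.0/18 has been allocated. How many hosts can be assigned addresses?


Host bits = 32 - 18 = 14
Total addresses = 2^14 = 16384
Usable = total - 2 (network and broadcast)
Usable hosts: 16382


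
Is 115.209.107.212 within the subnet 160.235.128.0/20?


Subnet network: 160.235.128.0
Test IP AND mask: 115.209.96.0
No, 115.209.107.212 is not in 160.235.128.0/20


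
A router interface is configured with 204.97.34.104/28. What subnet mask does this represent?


/28 means 28 network bits, 4 host bits
Binary: 11111111111111111111111111110000
Mask: 255.255.255.240


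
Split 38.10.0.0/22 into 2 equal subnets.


New prefix = 22 + 1 = 23
Each subnet has 512 addresses
  38.10.0.0/23
  38.10.2.0/23
Subnets: 38.10.0.0/23, 38.10.2.0/23


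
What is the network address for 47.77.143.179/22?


IP:   00101111.01001101.10001111.10110011
Mask: 11111111.11111111.11111100.00000000
AND operation:
Net:  00101111.01001101.10001100.00000000
Network: 47.77.140.0/22


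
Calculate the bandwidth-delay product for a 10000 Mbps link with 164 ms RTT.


BDP = bandwidth * RTT
= 10000 Mbps * 164 ms
= 10000 * 1e6 * 164 / 1000 bits
= 1640000000 bits
= 205000000 bytes
= 200195.3125 KB
BDP = 1640000000 bits (205000000 bytes)


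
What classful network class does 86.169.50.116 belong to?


First octet: 86
Binary: 01010110
0xxxxxxx -> Class A (1-126)
Class A, default mask 255.0.0.0 (/8)


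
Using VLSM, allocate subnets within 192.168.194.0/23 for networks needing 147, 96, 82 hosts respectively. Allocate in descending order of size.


147 hosts -> /24 (254 usable): 192.168.194.0/24
96 hosts -> /25 (126 usable): 192.168.195.0/25
82 hosts -> /25 (126 usable): 192.168.195.128/25
Allocation: 192.168.194.0/24 (147 hosts, 254 usable); 192.168.195.0/25 (96 hosts, 126 usable); 192.168.195.128/25 (82 hosts, 126 usable)


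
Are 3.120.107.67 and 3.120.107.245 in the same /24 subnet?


Mask: 255.255.255.0
3.120.107.67 AND mask = 3.120.107.0
3.120.107.245 AND mask = 3.120.107.0
Yes, same subnet (3.120.107.0)


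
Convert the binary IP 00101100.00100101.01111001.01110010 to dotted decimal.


00101100 = 44
00100101 = 37
01111001 = 121
01110010 = 114
IP: 44.37.121.114


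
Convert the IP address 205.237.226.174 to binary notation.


205 = 11001101
237 = 11101101
226 = 11100010
174 = 10101110
Binary: 11001101.11101101.11100010.10101110


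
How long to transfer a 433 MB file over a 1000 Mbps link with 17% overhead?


Effective throughput = 1000 * (1 - 17/100) = 830 Mbps
File size in Mb = 433 * 8 = 3464 Mb
Time = 3464 / 830
Time = 4.1735 seconds


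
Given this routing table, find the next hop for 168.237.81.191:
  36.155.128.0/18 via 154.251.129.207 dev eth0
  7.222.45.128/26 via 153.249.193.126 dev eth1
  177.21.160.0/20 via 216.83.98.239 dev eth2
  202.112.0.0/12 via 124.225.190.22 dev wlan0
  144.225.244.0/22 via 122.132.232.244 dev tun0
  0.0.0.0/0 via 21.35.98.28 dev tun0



Longest prefix match for 168.237.81.191:
  /18 36.155.128.0: no
  /26 7.222.45.128: no
  /20 177.21.160.0: no
  /12 202.112.0.0: no
  /22 144.225.244.0: no
  /0 0.0.0.0: MATCH
Selected: next-hop 21.35.98.28 via tun0 (matched /0)


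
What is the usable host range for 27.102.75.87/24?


Network: 27.102.75.0
Broadcast: 27.102.75.255
First usable = network + 1
Last usable = broadcast - 1
Range: 27.102.75.1 to 27.102.75.254


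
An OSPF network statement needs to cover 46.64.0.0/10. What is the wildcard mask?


Subnet mask: 255.192.0.0
Wildcard = 255.255.255.255 - subnet mask
255 - 255 = 0
255 - 192 = 63
255 - 0 = 255
255 - 0 = 255
Wildcard: 0.63.255.255


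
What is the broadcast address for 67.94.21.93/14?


Network: 67.92.0.0/14
Host bits = 18
Set all host bits to 1:
Broadcast: 67.95.255.255


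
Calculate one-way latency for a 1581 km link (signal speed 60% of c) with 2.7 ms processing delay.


Speed = 0.6 * 3e5 km/s = 180000 km/s
Propagation delay = 1581 / 180000 = 0.0088 s = 8.7833 ms
Processing delay = 2.7 ms
Total one-way latency = 11.4833 ms


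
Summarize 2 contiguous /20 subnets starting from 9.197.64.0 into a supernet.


Original prefix: /20
Number of subnets: 2 = 2^1
New prefix = 20 - 1 = 19
Supernet: 9.197.64.0/19


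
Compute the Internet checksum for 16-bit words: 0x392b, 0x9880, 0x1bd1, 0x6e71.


Sum all words (with carry folding):
+ 0x392b = 0x392b
+ 0x9880 = 0xd1ab
+ 0x1bd1 = 0xed7c
+ 0x6e71 = 0x5bee
One's complement: ~0x5bee
Checksum = 0xa411


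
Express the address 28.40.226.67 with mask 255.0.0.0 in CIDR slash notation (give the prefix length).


Binary: 11111111.00000000.00000000.00000000
Count leading 1s
Prefix: /8


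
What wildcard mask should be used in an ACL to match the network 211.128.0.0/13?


Subnet mask: 255.248.0.0
Wildcard = 255.255.255.255 - subnet mask
255 - 255 = 0
255 - 248 = 7
255 - 0 = 255
255 - 0 = 255
Wildcard: 0.7.255.255


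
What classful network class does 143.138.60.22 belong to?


First octet: 143
Binary: 10001111
10xxxxxx -> Class B (128-191)
Class B, default mask 255.255.0.0 (/16)


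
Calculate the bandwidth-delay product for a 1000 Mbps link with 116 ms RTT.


BDP = bandwidth * RTT
= 1000 Mbps * 116 ms
= 1000 * 1e6 * 116 / 1000 bits
= 116000000 bits
= 14500000 bytes
= 14160.1562 KB
BDP = 116000000 bits (14500000 bytes)


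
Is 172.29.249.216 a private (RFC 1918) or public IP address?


RFC 1918 private ranges:
  10.0.0.0/8 (10.0.0.0 - 10.255.255.255)
  172.16.0.0/12 (172.16.0.0 - 172.31.255.255)
  192.168.0.0/16 (192.168.0.0 - 192.168.255.255)
Private (in 172.16.0.0/12)


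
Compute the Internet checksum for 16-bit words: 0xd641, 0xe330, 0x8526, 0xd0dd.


Sum all words (with carry folding):
+ 0xd641 = 0xd641
+ 0xe330 = 0xb972
+ 0x8526 = 0x3e99
+ 0xd0dd = 0x0f77
One's complement: ~0x0f77
Checksum = 0xf088


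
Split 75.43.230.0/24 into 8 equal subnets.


New prefix = 24 + 3 = 27
Each subnet has 32 addresses
  75.43.230.0/27
  75.43.230.32/27
  75.43.230.64/27
  75.43.230.96/27
  75.43.230.128/27
  75.43.230.160/27
  75.43.230.192/27
  75.43.230.224/27
Subnets: 75.43.230.0/27, 75.43.230.32/27, 75.43.230.64/27, 75.43.230.96/27, 75.43.230.128/27, 75.43.230.160/27, 75.43.230.192/27, 75.43.230.224/27


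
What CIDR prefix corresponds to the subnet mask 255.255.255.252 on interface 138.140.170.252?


Binary: 11111111.11111111.11111111.11111100
Count leading 1s
Prefix: /30


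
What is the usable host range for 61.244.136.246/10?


Network: 61.192.0.0
Broadcast: 61.255.255.255
First usable = network + 1
Last usable = broadcast - 1
Range: 61.192.0.1 to 61.255.255.254


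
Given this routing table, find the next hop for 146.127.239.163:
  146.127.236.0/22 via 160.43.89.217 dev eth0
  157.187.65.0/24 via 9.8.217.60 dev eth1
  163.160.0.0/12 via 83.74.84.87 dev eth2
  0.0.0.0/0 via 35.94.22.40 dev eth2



Longest prefix match for 146.127.239.163:
  /22 146.127.236.0: MATCH
  /24 157.187.65.0: no
  /12 163.160.0.0: no
  /0 0.0.0.0: MATCH
Selected: next-hop 160.43.89.217 via eth0 (matched /22)


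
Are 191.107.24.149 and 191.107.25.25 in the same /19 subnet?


Mask: 255.255.224.0
191.107.24.149 AND mask = 191.107.0.0
191.107.25.25 AND mask = 191.107.0.0
Yes, same subnet (191.107.0.0)


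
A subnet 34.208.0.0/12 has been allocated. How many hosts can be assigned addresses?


Host bits = 32 - 12 = 20
Total addresses = 2^20 = 1048576
Usable = total - 2 (network and broadcast)
Usable hosts: 1048574


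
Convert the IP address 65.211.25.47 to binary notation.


65 = 01000001
211 = 11010011
25 = 00011001
47 = 00101111
Binary: 01000001.11010011.00011001.00101111


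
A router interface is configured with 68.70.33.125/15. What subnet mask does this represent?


/15 means 15 network bits, 17 host bits
Binary: 11111111111111100000000000000000
Mask: 255.254.0.0


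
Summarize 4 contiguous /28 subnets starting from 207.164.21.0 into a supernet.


Original prefix: /28
Number of subnets: 4 = 2^2
New prefix = 28 - 2 = 26
Supernet: 207.164.21.0/26


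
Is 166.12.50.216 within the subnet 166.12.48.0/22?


Subnet network: 166.12.48.0
Test IP AND mask: 166.12.48.0
Yes, 166.12.50.216 is in 166.12.48.0/22


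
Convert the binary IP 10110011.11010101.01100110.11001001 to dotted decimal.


10110011 = 179
11010101 = 213
01100110 = 102
11001001 = 201
IP: 179.213.102.201


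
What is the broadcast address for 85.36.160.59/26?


Network: 85.36.160.0/26
Host bits = 6
Set all host bits to 1:
Broadcast: 85.36.160.63


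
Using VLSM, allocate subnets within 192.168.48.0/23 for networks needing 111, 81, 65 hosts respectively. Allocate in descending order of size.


111 hosts -> /25 (126 usable): 192.168.48.0/25
81 hosts -> /25 (126 usable): 192.168.48.128/25
65 hosts -> /25 (126 usable): 192.168.49.0/25
Allocation: 192.168.48.0/25 (111 hosts, 126 usable); 192.168.48.128/25 (81 hosts, 126 usable); 192.168.49.0/25 (65 hosts, 126 usable)


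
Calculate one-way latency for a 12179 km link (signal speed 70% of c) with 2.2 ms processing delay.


Speed = 0.7 * 3e5 km/s = 210000 km/s
Propagation delay = 12179 / 210000 = 0.058 s = 57.9952 ms
Processing delay = 2.2 ms
Total one-way latency = 60.1952 ms


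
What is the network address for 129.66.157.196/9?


IP:   10000001.01000010.10011101.11000100
Mask: 11111111.10000000.00000000.00000000
AND operation:
Net:  10000001.00000000.00000000.00000000
Network: 129.0.0.0/9


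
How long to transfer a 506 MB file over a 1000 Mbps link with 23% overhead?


Effective throughput = 1000 * (1 - 23/100) = 770 Mbps
File size in Mb = 506 * 8 = 4048 Mb
Time = 4048 / 770
Time = 5.2571 seconds


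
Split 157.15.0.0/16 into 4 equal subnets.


New prefix = 16 + 2 = 18
Each subnet has 16384 addresses
  157.15.0.0/18
  157.15.64.0/18
  157.15.128.0/18
  157.15.192.0/18
Subnets: 157.15.0.0/18, 157.15.64.0/18, 157.15.128.0/18, 157.15.192.0/18


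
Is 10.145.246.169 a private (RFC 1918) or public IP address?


RFC 1918 private ranges:
  10.0.0.0/8 (10.0.0.0 - 10.255.255.255)
  172.16.0.0/12 (172.16.0.0 - 172.31.255.255)
  192.168.0.0/16 (192.168.0.0 - 192.168.255.255)
Private (in 10.0.0.0/8)


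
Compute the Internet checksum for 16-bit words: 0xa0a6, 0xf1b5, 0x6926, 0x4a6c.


Sum all words (with carry folding):
+ 0xa0a6 = 0xa0a6
+ 0xf1b5 = 0x925c
+ 0x6926 = 0xfb82
+ 0x4a6c = 0x45ef
One's complement: ~0x45ef
Checksum = 0xba10


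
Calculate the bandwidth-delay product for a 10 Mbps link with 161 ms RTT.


BDP = bandwidth * RTT
= 10 Mbps * 161 ms
= 10 * 1e6 * 161 / 1000 bits
= 1610000 bits
= 201250 bytes
= 196.5332 KB
BDP = 1610000 bits (201250 bytes)


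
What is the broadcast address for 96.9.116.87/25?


Network: 96.9.116.0/25
Host bits = 7
Set all host bits to 1:
Broadcast: 96.9.116.127


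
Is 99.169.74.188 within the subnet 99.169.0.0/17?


Subnet network: 99.169.0.0
Test IP AND mask: 99.169.0.0
Yes, 99.169.74.188 is in 99.169.0.0/17


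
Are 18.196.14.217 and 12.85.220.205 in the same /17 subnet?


Mask: 255.255.128.0
18.196.14.217 AND mask = 18.196.0.0
12.85.220.205 AND mask = 12.85.128.0
No, different subnets (18.196.0.0 vs 12.85.128.0)


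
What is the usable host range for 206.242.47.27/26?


Network: 206.242.47.0
Broadcast: 206.242.47.63
First usable = network + 1
Last usable = broadcast - 1
Range: 206.242.47.1 to 206.242.47.62


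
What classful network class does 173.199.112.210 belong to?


First octet: 173
Binary: 10101101
10xxxxxx -> Class B (128-191)
Class B, default mask 255.255.0.0 (/16)


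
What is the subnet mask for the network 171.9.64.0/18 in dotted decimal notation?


/18 means 18 network bits, 14 host bits
Binary: 11111111111111111100000000000000
Mask: 255.255.192.0


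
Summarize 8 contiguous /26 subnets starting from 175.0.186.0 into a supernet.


Original prefix: /26
Number of subnets: 8 = 2^3
New prefix = 26 - 3 = 23
Supernet: 175.0.186.0/23


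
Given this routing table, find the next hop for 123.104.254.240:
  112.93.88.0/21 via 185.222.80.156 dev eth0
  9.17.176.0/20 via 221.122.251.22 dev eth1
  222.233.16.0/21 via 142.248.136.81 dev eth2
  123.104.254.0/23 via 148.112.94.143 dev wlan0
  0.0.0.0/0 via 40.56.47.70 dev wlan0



Longest prefix match for 123.104.254.240:
  /21 112.93.88.0: no
  /20 9.17.176.0: no
  /21 222.233.16.0: no
  /23 123.104.254.0: MATCH
  /0 0.0.0.0: MATCH
Selected: next-hop 148.112.94.143 via wlan0 (matched /23)


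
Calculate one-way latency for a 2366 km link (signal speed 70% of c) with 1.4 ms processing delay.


Speed = 0.7 * 3e5 km/s = 210000 km/s
Propagation delay = 2366 / 210000 = 0.0113 s = 11.2667 ms
Processing delay = 1.4 ms
Total one-way latency = 12.6667 ms


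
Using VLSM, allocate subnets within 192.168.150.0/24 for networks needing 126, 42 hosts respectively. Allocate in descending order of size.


126 hosts -> /25 (126 usable): 192.168.150.0/25
42 hosts -> /26 (62 usable): 192.168.150.128/26
Allocation: 192.168.150.0/25 (126 hosts, 126 usable); 192.168.150.128/26 (42 hosts, 62 usable)


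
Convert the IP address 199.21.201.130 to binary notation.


199 = 11000111
21 = 00010101
201 = 11001001
130 = 10000010
Binary: 11000111.00010101.11001001.10000010


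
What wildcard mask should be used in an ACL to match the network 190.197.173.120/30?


Subnet mask: 255.255.255.252
Wildcard = 255.255.255.255 - subnet mask
255 - 255 = 0
255 - 255 = 0
255 - 255 = 0
255 - 252 = 3
Wildcard: 0.0.0.3


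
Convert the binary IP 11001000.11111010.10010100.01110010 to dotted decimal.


11001000 = 200
11111010 = 250
10010100 = 148
01110010 = 114
IP: 200.250.148.114


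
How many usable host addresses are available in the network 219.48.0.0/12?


Host bits = 32 - 12 = 20
Total addresses = 2^20 = 1048576
Usable = total - 2 (network and broadcast)
Usable hosts: 1048574


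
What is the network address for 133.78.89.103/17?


IP:   10000101.01001110.01011001.01100111
Mask: 11111111.11111111.10000000.00000000
AND operation:
Net:  10000101.01001110.00000000.00000000
Network: 133.78.0.0/17


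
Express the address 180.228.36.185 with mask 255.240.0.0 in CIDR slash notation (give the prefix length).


Binary: 11111111.11110000.00000000.00000000
Count leading 1s
Prefix: /12


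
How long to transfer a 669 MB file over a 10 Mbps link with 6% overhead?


Effective throughput = 10 * (1 - 6/100) = 9.4 Mbps
File size in Mb = 669 * 8 = 5352 Mb
Time = 5352 / 9.4
Time = 569.3617 seconds


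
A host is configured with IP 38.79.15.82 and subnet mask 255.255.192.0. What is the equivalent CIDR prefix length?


Binary: 11111111.11111111.11000000.00000000
Count leading 1s
Prefix: /18


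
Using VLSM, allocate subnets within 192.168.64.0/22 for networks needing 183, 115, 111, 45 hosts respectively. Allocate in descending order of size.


183 hosts -> /24 (254 usable): 192.168.64.0/24
115 hosts -> /25 (126 usable): 192.168.65.0/25
111 hosts -> /25 (126 usable): 192.168.65.128/25
45 hosts -> /26 (62 usable): 192.168.66.0/26
Allocation: 192.168.64.0/24 (183 hosts, 254 usable); 192.168.65.0/25 (115 hosts, 126 usable); 192.168.65.128/25 (111 hosts, 126 usable); 192.168.66.0/26 (45 hosts, 62 usable)


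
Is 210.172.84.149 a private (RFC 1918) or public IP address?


RFC 1918 private ranges:
  10.0.0.0/8 (10.0.0.0 - 10.255.255.255)
  172.16.0.0/12 (172.16.0.0 - 172.31.255.255)
  192.168.0.0/16 (192.168.0.0 - 192.168.255.255)
Public (not in any RFC 1918 range)


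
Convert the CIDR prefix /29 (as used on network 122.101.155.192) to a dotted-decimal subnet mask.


/29 means 29 network bits, 3 host bits
Binary: 11111111111111111111111111111000
Mask: 255.255.255.248


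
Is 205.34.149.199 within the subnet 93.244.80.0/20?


Subnet network: 93.244.80.0
Test IP AND mask: 205.34.144.0
No, 205.34.149.199 is not in 93.244.80.0/20


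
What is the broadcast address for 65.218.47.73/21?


Network: 65.218.40.0/21
Host bits = 11
Set all host bits to 1:
Broadcast: 65.218.47.255


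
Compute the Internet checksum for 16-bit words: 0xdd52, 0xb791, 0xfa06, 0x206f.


Sum all words (with carry folding):
+ 0xdd52 = 0xdd52
+ 0xb791 = 0x94e4
+ 0xfa06 = 0x8eeb
+ 0x206f = 0xaf5a
One's complement: ~0xaf5a
Checksum = 0x50a5


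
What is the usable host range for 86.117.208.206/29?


Network: 86.117.208.200
Broadcast: 86.117.208.207
First usable = network + 1
Last usable = broadcast - 1
Range: 86.117.208.201 to 86.117.208.206


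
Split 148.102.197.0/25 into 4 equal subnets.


New prefix = 25 + 2 = 27
Each subnet has 32 addresses
  148.102.197.0/27
  148.102.197.32/27
  148.102.197.64/27
  148.102.197.96/27
Subnets: 148.102.197.0/27, 148.102.197.32/27, 148.102.197.64/27, 148.102.197.96/27


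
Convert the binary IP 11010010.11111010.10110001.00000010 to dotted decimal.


11010010 = 210
11111010 = 250
10110001 = 177
00000010 = 2
IP: 210.250.177.2


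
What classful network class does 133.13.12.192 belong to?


First octet: 133
Binary: 10000101
10xxxxxx -> Class B (128-191)
Class B, default mask 255.255.0.0 (/16)


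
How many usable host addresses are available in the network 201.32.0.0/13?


Host bits = 32 - 13 = 19
Total addresses = 2^19 = 524288
Usable = total - 2 (network and broadcast)
Usable hosts: 524286


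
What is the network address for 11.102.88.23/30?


IP:   00001011.01100110.01011000.00010111
Mask: 11111111.11111111.11111111.11111100
AND operation:
Net:  00001011.01100110.01011000.00010100
Network: 11.102.88.20/30


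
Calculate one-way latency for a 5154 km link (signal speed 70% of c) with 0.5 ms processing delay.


Speed = 0.7 * 3e5 km/s = 210000 km/s
Propagation delay = 5154 / 210000 = 0.0245 s = 24.5429 ms
Processing delay = 0.5 ms
Total one-way latency = 25.0429 ms


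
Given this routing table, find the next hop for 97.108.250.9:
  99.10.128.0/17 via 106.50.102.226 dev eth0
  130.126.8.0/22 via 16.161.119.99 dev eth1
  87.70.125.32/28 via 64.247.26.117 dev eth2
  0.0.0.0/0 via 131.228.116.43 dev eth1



Longest prefix match for 97.108.250.9:
  /17 99.10.128.0: no
  /22 130.126.8.0: no
  /28 87.70.125.32: no
  /0 0.0.0.0: MATCH
Selected: next-hop 131.228.116.43 via eth1 (matched /0)


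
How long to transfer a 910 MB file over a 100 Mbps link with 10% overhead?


Effective throughput = 100 * (1 - 10/100) = 90 Mbps
File size in Mb = 910 * 8 = 7280 Mb
Time = 7280 / 90
Time = 80.8889 seconds


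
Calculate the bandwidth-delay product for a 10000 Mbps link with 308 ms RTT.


BDP = bandwidth * RTT
= 10000 Mbps * 308 ms
= 10000 * 1e6 * 308 / 1000 bits
= 3080000000 bits
= 385000000 bytes
= 375976.5625 KB
BDP = 3080000000 bits (385000000 bytes)


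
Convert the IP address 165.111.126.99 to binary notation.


165 = 10100101
111 = 01101111
126 = 01111110
99 = 01100011
Binary: 10100101.01101111.01111110.01100011


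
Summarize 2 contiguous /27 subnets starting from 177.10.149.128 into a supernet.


Original prefix: /27
Number of subnets: 2 = 2^1
New prefix = 27 - 1 = 26
Supernet: 177.10.149.128/26


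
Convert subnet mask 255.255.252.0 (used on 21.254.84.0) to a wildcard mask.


Subnet mask: 255.255.252.0
Wildcard = 255.255.255.255 - subnet mask
255 - 255 = 0
255 - 255 = 0
255 - 252 = 3
255 - 0 = 255
Wildcard: 0.0.3.255


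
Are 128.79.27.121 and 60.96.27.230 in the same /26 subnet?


Mask: 255.255.255.192
128.79.27.121 AND mask = 128.79.27.64
60.96.27.230 AND mask = 60.96.27.192
No, different subnets (128.79.27.64 vs 60.96.27.192)


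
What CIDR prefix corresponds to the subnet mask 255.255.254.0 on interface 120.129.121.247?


Binary: 11111111.11111111.11111110.00000000
Count leading 1s
Prefix: /23


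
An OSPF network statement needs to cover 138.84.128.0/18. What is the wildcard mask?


Subnet mask: 255.255.192.0
Wildcard = 255.255.255.255 - subnet mask
255 - 255 = 0
255 - 255 = 0
255 - 192 = 63
255 - 0 = 255
Wildcard: 0.0.63.255


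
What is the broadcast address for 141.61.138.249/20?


Network: 141.61.128.0/20
Host bits = 12
Set all host bits to 1:
Broadcast: 141.61.143.255


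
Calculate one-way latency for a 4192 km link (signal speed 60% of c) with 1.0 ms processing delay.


Speed = 0.6 * 3e5 km/s = 180000 km/s
Propagation delay = 4192 / 180000 = 0.0233 s = 23.2889 ms
Processing delay = 1.0 ms
Total one-way latency = 24.2889 ms


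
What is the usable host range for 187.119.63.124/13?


Network: 187.112.0.0
Broadcast: 187.119.255.255
First usable = network + 1
Last usable = broadcast - 1
Range: 187.112.0.1 to 187.119.255.254


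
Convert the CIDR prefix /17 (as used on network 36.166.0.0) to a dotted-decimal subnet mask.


/17 means 17 network bits, 15 host bits
Binary: 11111111111111111000000000000000
Mask: 255.255.128.0


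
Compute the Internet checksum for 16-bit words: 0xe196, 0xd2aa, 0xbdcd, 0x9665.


Sum all words (with carry folding):
+ 0xe196 = 0xe196
+ 0xd2aa = 0xb441
+ 0xbdcd = 0x720f
+ 0x9665 = 0x0875
One's complement: ~0x0875
Checksum = 0xf78a


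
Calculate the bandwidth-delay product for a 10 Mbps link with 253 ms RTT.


BDP = bandwidth * RTT
= 10 Mbps * 253 ms
= 10 * 1e6 * 253 / 1000 bits
= 2530000 bits
= 316250 bytes
= 308.8379 KB
BDP = 2530000 bits (316250 bytes)


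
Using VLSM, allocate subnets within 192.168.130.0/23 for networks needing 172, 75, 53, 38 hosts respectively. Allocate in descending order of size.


172 hosts -> /24 (254 usable): 192.168.130.0/24
75 hosts -> /25 (126 usable): 192.168.131.0/25
53 hosts -> /26 (62 usable): 192.168.131.128/26
38 hosts -> /26 (62 usable): 192.168.131.192/26
Allocation: 192.168.130.0/24 (172 hosts, 254 usable); 192.168.131.0/25 (75 hosts, 126 usable); 192.168.131.128/26 (53 hosts, 62 usable); 192.168.131.192/26 (38 hosts, 62 usable)


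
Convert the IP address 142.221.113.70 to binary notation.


142 = 10001110
221 = 11011101
113 = 01110001
70 = 01000110
Binary: 10001110.11011101.01110001.01000110


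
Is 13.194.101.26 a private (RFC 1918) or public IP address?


RFC 1918 private ranges:
  10.0.0.0/8 (10.0.0.0 - 10.255.255.255)
  172.16.0.0/12 (172.16.0.0 - 172.31.255.255)
  192.168.0.0/16 (192.168.0.0 - 192.168.255.255)
Public (not in any RFC 1918 range)


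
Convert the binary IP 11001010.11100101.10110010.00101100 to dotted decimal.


11001010 = 202
11100101 = 229
10110010 = 178
00101100 = 44
IP: 202.229.178.44


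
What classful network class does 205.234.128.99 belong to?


First octet: 205
Binary: 11001101
110xxxxx -> Class C (192-223)
Class C, default mask 255.255.255.0 (/24)


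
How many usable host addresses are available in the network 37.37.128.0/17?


Host bits = 32 - 17 = 15
Total addresses = 2^15 = 32768
Usable = total - 2 (network and broadcast)
Usable hosts: 32766


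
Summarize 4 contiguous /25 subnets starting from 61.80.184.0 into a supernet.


Original prefix: /25
Number of subnets: 4 = 2^2
New prefix = 25 - 2 = 23
Supernet: 61.80.184.0/23


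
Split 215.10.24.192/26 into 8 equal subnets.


New prefix = 26 + 3 = 29
Each subnet has 8 addresses
  215.10.24.192/29
  215.10.24.200/29
  215.10.24.208/29
  215.10.24.216/29
  215.10.24.224/29
  215.10.24.232/29
  215.10.24.240/29
  215.10.24.248/29
Subnets: 215.10.24.192/29, 215.10.24.200/29, 215.10.24.208/29, 215.10.24.216/29, 215.10.24.224/29, 215.10.24.232/29, 215.10.24.240/29, 215.10.24.248/29


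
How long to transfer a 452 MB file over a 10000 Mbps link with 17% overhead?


Effective throughput = 10000 * (1 - 17/100) = 8300 Mbps
File size in Mb = 452 * 8 = 3616 Mb
Time = 3616 / 8300
Time = 0.4357 seconds


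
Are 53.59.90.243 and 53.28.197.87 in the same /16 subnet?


Mask: 255.255.0.0
53.59.90.243 AND mask = 53.59.0.0
53.28.197.87 AND mask = 53.28.0.0
No, different subnets (53.59.0.0 vs 53.28.0.0)


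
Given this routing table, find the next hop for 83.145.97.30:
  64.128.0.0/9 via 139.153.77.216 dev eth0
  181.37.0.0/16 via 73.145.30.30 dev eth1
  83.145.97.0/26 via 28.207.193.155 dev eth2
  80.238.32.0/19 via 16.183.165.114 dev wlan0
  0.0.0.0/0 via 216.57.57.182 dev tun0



Longest prefix match for 83.145.97.30:
  /9 64.128.0.0: no
  /16 181.37.0.0: no
  /26 83.145.97.0: MATCH
  /19 80.238.32.0: no
  /0 0.0.0.0: MATCH
Selected: next-hop 28.207.193.155 via eth2 (matched /26)


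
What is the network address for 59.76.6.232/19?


IP:   00111011.01001100.00000110.11101000
Mask: 11111111.11111111.11100000.00000000
AND operation:
Net:  00111011.01001100.00000000.00000000
Network: 59.76.0.0/19


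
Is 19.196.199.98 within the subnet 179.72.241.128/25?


Subnet network: 179.72.241.128
Test IP AND mask: 19.196.199.0
No, 19.196.199.98 is not in 179.72.241.128/25


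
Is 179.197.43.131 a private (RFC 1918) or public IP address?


RFC 1918 private ranges:
  10.0.0.0/8 (10.0.0.0 - 10.255.255.255)
  172.16.0.0/12 (172.16.0.0 - 172.31.255.255)
  192.168.0.0/16 (192.168.0.0 - 192.168.255.255)
Public (not in any RFC 1918 range)
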